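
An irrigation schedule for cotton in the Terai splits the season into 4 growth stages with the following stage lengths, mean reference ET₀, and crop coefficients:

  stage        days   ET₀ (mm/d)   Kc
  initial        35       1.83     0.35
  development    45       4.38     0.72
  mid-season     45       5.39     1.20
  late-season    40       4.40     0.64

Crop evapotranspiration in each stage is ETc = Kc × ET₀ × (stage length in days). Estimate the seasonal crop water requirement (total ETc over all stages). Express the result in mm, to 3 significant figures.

initial: 0.35 × 1.83 × 35 = 22.42 mm
development: 0.72 × 4.38 × 45 = 141.91 mm
mid-season: 1.20 × 5.39 × 45 = 291.06 mm
late-season: 0.64 × 4.40 × 40 = 112.64 mm
Seasonal total = 568.03 mm

568 mm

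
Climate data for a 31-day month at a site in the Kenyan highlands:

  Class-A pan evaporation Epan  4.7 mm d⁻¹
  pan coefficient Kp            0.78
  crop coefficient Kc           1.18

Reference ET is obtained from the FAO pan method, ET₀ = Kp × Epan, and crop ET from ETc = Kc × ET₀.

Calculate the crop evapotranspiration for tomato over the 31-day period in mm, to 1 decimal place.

134.1 mm

ET₀ = 0.78 × 4.7 = 3.6660 mm/d
ETc = Kc × ET₀ = 1.18 × 3.6660 = 4.3259 mm/d
Over 31 days: 4.3259 × 31 = 134.103 mm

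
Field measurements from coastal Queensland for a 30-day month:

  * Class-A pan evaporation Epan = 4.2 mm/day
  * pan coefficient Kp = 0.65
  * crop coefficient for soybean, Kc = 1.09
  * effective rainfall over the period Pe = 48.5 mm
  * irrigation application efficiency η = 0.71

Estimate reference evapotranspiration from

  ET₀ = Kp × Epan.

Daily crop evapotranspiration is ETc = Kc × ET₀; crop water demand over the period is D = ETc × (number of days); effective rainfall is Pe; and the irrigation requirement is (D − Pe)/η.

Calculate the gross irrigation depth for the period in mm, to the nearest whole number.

ET₀ = 0.65 × 4.2 = 2.7300 mm/d
ETc = Kc × ET₀ = 1.09 × 2.7300 = 2.9757 mm/d
Crop demand D = ETc × 30 d = 2.9757 × 30 = 89.271 mm
D − Pe = 89.271 − 48.5 = 40.771 mm
Gross irrigation = 40.771 / 0.71 = 57.424 mm

57 mm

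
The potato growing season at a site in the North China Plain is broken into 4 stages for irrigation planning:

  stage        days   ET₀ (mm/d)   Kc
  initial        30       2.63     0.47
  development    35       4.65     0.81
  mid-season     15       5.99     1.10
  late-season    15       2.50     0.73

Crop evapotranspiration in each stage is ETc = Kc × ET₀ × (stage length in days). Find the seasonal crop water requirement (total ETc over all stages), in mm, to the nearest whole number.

295 mm

initial: 0.47 × 2.63 × 30 = 37.08 mm
development: 0.81 × 4.65 × 35 = 131.83 mm
mid-season: 1.10 × 5.99 × 15 = 98.84 mm
late-season: 0.73 × 2.50 × 15 = 27.38 mm
Seasonal total = 295.13 mm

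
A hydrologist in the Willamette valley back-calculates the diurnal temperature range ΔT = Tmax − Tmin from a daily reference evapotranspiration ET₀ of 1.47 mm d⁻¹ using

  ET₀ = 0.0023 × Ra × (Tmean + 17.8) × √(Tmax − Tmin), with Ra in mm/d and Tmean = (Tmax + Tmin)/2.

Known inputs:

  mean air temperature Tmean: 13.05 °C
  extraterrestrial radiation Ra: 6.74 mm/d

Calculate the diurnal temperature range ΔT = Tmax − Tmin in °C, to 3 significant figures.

9.45 °C

√ΔT = ET₀ / [0.0023 × Ra × (Tmean+17.8)] = 1.47 / (0.0023 × 6.74 × 30.85) = 3.0738
ΔT = 3.0738² = 9.448 °C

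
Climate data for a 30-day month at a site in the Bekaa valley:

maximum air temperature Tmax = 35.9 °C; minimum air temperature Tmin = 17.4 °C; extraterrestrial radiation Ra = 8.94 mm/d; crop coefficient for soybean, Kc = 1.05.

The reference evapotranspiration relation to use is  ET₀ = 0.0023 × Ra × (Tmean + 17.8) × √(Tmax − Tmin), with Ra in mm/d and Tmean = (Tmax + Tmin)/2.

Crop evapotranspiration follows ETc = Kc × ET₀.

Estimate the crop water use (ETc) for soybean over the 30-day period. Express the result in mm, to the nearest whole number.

124 mm

Tmean = (35.9 + 17.4)/2 = 26.65 °C
ET₀ = 0.0023 × 8.94 × (26.65 + 17.8) × √18.5 = 0.0023 × 8.94 × 44.45 × 4.3012 = 3.9312 mm/d
ETc = Kc × ET₀ = 1.05 × 3.9312 = 4.1278 mm/d
Over 30 days: 4.1278 × 30 = 123.834 mm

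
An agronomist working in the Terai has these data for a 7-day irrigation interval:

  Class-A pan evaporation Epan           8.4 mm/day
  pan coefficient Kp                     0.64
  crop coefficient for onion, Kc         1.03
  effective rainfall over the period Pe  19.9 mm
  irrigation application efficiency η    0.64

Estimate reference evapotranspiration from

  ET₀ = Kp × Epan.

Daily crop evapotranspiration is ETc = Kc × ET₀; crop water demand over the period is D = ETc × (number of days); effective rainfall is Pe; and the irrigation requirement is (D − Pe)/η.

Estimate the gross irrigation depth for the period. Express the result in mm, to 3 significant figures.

29.5 mm

ET₀ = 0.64 × 8.4 = 5.3760 mm/d
ETc = Kc × ET₀ = 1.03 × 5.3760 = 5.5373 mm/d
Crop demand D = ETc × 7 d = 5.5373 × 7 = 38.761 mm
D − Pe = 38.761 − 19.9 = 18.861 mm
Gross irrigation = 18.861 / 0.64 = 29.470 mm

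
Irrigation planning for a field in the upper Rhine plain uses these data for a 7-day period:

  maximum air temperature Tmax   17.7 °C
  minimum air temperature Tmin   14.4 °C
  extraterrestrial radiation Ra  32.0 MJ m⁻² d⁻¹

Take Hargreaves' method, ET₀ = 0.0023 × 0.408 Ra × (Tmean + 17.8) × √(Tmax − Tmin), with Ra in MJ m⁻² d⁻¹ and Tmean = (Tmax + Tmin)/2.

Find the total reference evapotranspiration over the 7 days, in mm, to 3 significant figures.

Tmean = (17.7 + 14.4)/2 = 16.05 °C
0.408 Ra = 0.408 × 32.0 = 13.0560 mm/d equivalent
ET₀ = 0.0023 × 13.0560 × (16.05 + 17.8) × √3.3 = 0.0023 × 13.0560 × 33.85 × 1.8166 = 1.8465 mm/d
Over 7 days: 1.8465 × 7 = 12.926 mm

12.9 mm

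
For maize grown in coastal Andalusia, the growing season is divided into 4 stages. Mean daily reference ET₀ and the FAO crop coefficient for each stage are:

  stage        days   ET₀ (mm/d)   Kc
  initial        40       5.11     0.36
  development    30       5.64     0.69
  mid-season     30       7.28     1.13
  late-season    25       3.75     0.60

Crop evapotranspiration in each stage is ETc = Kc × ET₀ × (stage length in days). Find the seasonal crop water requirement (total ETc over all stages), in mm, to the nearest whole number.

initial: 0.36 × 5.11 × 40 = 73.58 mm
development: 0.69 × 5.64 × 30 = 116.75 mm
mid-season: 1.13 × 7.28 × 30 = 246.79 mm
late-season: 0.60 × 3.75 × 25 = 56.25 mm
Seasonal total = 493.37 mm

493 mm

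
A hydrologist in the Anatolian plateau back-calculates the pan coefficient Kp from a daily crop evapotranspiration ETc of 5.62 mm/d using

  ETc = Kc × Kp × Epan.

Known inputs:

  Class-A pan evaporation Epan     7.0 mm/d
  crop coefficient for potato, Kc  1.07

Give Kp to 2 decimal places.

0.75

ETc = Kc × Kp × Epan  ⇒  Kp = ETc / (Kc × Epan)
Kp = 5.62 / (1.07 × 7.0) = 5.62 / 7.490 = 0.7503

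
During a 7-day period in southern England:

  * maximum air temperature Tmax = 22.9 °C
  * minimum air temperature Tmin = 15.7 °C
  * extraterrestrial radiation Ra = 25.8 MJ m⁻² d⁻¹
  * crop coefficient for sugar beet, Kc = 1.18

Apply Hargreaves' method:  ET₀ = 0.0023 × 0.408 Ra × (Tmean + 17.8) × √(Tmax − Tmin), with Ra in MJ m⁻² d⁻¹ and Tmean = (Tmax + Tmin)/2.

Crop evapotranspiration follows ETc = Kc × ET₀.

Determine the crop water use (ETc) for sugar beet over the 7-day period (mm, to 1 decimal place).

Tmean = (22.9 + 15.7)/2 = 19.30 °C
0.408 Ra = 0.408 × 25.8 = 10.5264 mm/d equivalent
ET₀ = 0.0023 × 10.5264 × (19.30 + 17.8) × √7.2 = 0.0023 × 10.5264 × 37.10 × 2.6833 = 2.4102 mm/d
ETc = Kc × ET₀ = 1.18 × 2.4102 = 2.8440 mm/d
Over 7 days: 2.8440 × 7 = 19.908 mm

19.9 mm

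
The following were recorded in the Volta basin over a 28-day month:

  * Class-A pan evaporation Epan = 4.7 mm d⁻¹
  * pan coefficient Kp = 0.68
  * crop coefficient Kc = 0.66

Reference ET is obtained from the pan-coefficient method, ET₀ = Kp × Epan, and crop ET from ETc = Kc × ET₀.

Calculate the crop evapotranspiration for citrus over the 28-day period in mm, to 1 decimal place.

59.1 mm

ET₀ = 0.68 × 4.7 = 3.1960 mm/d
ETc = Kc × ET₀ = 0.66 × 3.1960 = 2.1094 mm/d
Over 28 days: 2.1094 × 28 = 59.063 mm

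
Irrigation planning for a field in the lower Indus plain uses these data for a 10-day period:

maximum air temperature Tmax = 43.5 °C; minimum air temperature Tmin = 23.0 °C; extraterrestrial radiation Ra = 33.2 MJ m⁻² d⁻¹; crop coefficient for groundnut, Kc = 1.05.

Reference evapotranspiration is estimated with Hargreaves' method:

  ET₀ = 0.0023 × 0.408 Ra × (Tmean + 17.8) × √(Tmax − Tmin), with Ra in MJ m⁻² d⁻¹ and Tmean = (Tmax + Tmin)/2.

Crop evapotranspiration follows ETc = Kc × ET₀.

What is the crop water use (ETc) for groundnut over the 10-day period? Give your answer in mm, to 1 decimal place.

75.6 mm

Tmean = (43.5 + 23.0)/2 = 33.25 °C
0.408 Ra = 0.408 × 33.2 = 13.5456 mm/d equivalent
ET₀ = 0.0023 × 13.5456 × (33.25 + 17.8) × √20.5 = 0.0023 × 13.5456 × 51.05 × 4.5277 = 7.2011 mm/d
ETc = Kc × ET₀ = 1.05 × 7.2011 = 7.5612 mm/d
Over 10 days: 7.5612 × 10 = 75.612 mm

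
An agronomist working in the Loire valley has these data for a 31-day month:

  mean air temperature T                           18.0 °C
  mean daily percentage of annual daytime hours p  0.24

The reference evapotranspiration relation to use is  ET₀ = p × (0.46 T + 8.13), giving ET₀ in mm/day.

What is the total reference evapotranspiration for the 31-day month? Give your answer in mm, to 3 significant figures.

ET₀ = 0.24 × (0.46 × 18.0 + 8.13) = 0.24 × 16.410 = 3.9384 mm/d
Monthly total = 3.9384 × 31 = 122.090 mm

122 mm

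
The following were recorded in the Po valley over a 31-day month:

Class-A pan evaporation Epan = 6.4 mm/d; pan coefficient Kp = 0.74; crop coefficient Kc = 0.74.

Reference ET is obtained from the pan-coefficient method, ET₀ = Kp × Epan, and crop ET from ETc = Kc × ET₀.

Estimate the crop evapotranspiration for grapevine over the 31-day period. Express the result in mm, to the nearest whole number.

ET₀ = 0.74 × 6.4 = 4.7360 mm/d
ETc = Kc × ET₀ = 0.74 × 4.7360 = 3.5046 mm/d
Over 31 days: 3.5046 × 31 = 108.643 mm

109 mm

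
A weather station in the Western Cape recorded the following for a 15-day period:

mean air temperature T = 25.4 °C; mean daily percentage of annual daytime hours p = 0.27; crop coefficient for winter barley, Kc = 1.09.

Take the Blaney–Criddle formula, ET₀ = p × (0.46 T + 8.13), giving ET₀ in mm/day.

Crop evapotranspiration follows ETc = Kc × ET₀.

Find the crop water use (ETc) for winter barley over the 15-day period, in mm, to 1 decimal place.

87.5 mm

ET₀ = 0.27 × (0.46 × 25.4 + 8.13) = 0.27 × 19.814 = 5.3498 mm/d
ETc = Kc × ET₀ = 1.09 × 5.3498 = 5.8313 mm/d
Over 15 days: 5.8313 × 15 = 87.470 mm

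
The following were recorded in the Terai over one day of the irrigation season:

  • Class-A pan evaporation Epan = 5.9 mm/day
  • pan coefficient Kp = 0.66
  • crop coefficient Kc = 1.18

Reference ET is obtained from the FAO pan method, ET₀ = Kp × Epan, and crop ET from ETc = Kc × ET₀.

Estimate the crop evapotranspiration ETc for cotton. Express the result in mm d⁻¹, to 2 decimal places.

ET₀ = 0.66 × 5.9 = 3.8940 mm/d
ETc = Kc × ET₀ = 1.18 × 3.8940 = 4.5949 mm/d

4.59 mm d⁻¹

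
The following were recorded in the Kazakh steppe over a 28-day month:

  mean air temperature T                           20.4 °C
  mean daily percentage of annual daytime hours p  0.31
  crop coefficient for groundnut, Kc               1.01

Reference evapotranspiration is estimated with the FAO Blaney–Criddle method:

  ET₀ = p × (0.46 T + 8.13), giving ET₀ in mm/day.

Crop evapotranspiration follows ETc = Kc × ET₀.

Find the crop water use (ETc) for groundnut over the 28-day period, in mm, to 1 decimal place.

ET₀ = 0.31 × (0.46 × 20.4 + 8.13) = 0.31 × 17.514 = 5.4293 mm/d
ETc = Kc × ET₀ = 1.01 × 5.4293 = 5.4836 mm/d
Over 28 days: 5.4836 × 28 = 153.541 mm

153.5 mm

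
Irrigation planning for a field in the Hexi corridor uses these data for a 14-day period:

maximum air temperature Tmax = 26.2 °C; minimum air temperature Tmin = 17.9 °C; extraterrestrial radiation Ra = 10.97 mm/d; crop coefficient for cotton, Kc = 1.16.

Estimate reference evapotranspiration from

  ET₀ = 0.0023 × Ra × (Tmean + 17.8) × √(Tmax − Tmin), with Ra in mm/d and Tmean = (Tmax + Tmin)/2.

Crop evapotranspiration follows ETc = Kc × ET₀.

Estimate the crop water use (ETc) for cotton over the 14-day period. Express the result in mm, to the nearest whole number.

47 mm

Tmean = (26.2 + 17.9)/2 = 22.05 °C
ET₀ = 0.0023 × 10.97 × (22.05 + 17.8) × √8.3 = 0.0023 × 10.97 × 39.85 × 2.8810 = 2.8967 mm/d
ETc = Kc × ET₀ = 1.16 × 2.8967 = 3.3602 mm/d
Over 14 days: 3.3602 × 14 = 47.043 mm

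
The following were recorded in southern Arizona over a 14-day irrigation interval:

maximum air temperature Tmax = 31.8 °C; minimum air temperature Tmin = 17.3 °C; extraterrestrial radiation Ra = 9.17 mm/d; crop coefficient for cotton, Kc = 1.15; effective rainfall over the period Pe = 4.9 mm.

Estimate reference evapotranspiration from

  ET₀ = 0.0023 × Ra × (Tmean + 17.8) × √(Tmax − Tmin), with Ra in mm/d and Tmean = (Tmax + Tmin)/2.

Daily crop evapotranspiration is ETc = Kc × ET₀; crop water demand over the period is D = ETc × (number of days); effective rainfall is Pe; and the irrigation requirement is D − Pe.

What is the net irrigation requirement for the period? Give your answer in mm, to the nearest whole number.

Tmean = (31.8 + 17.3)/2 = 24.55 °C
ET₀ = 0.0023 × 9.17 × (24.55 + 17.8) × √14.5 = 0.0023 × 9.17 × 42.35 × 3.8079 = 3.4012 mm/d
ETc = Kc × ET₀ = 1.15 × 3.4012 = 3.9114 mm/d
Crop demand D = ETc × 14 d = 3.9114 × 14 = 54.760 mm
D − Pe = 54.760 − 4.9 = 49.860 mm

50 mm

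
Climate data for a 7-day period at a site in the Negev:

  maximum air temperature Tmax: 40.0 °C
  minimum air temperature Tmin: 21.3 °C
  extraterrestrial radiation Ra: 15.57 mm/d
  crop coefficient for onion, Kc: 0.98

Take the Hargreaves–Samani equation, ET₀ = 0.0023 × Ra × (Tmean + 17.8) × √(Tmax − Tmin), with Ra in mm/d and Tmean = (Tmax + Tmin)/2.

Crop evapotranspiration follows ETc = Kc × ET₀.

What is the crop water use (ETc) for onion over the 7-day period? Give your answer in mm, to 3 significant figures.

51.5 mm

Tmean = (40.0 + 21.3)/2 = 30.65 °C
ET₀ = 0.0023 × 15.57 × (30.65 + 17.8) × √18.7 = 0.0023 × 15.57 × 48.45 × 4.3243 = 7.5028 mm/d
ETc = Kc × ET₀ = 0.98 × 7.5028 = 7.3527 mm/d
Over 7 days: 7.3527 × 7 = 51.469 mm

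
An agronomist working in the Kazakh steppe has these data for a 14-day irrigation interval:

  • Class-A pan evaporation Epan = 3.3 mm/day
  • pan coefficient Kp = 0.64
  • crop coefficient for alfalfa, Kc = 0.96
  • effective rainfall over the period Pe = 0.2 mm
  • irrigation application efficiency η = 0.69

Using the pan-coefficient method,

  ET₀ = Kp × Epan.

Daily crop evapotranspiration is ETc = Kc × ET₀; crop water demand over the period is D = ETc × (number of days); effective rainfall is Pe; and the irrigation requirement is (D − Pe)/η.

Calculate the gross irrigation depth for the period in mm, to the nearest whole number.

41 mm

ET₀ = 0.64 × 3.3 = 2.1120 mm/d
ETc = Kc × ET₀ = 0.96 × 2.1120 = 2.0275 mm/d
Crop demand D = ETc × 14 d = 2.0275 × 14 = 28.385 mm
D − Pe = 28.385 − 0.2 = 28.185 mm
Gross irrigation = 28.185 / 0.69 = 40.848 mm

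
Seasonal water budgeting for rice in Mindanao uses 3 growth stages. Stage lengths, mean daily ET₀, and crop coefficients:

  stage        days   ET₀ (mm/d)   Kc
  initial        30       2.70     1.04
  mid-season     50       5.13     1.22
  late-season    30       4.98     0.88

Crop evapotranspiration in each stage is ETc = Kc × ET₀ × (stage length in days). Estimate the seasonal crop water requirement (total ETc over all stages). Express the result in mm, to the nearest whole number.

529 mm

initial: 1.04 × 2.70 × 30 = 84.24 mm
mid-season: 1.22 × 5.13 × 50 = 312.93 mm
late-season: 0.88 × 4.98 × 30 = 131.47 mm
Seasonal total = 528.64 mm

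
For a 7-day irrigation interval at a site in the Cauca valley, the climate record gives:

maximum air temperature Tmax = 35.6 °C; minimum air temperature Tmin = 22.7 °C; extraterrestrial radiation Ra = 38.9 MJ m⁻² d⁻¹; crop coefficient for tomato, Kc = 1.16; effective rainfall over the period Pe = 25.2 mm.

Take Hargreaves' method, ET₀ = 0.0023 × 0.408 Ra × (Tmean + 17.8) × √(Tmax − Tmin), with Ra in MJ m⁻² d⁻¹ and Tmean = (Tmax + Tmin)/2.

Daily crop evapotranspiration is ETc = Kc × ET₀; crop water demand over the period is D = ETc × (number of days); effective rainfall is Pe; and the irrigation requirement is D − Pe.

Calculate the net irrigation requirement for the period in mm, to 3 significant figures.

Tmean = (35.6 + 22.7)/2 = 29.15 °C
0.408 Ra = 0.408 × 38.9 = 15.8712 mm/d equivalent
ET₀ = 0.0023 × 15.8712 × (29.15 + 17.8) × √12.9 = 0.0023 × 15.8712 × 46.95 × 3.5917 = 6.1556 mm/d
ETc = Kc × ET₀ = 1.16 × 6.1556 = 7.1405 mm/d
Crop demand D = ETc × 7 d = 7.1405 × 7 = 49.984 mm
D − Pe = 49.984 − 25.2 = 24.784 mm

24.8 mm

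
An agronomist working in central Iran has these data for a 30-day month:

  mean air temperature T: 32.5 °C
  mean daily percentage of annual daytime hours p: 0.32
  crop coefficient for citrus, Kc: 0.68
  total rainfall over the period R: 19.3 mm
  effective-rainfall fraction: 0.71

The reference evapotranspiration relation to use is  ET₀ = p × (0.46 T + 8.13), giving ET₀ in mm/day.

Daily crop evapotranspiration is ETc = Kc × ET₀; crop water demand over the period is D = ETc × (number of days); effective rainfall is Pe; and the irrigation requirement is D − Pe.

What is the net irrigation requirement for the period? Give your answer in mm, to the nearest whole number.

ET₀ = 0.32 × (0.46 × 32.5 + 8.13) = 0.32 × 23.080 = 7.3856 mm/d
ETc = Kc × ET₀ = 0.68 × 7.3856 = 5.0222 mm/d
Crop demand D = ETc × 30 d = 5.0222 × 30 = 150.666 mm
Pe = 0.71 × 19.3 = 13.703 mm
D − Pe = 150.666 − 13.703 = 136.963 mm

137 mm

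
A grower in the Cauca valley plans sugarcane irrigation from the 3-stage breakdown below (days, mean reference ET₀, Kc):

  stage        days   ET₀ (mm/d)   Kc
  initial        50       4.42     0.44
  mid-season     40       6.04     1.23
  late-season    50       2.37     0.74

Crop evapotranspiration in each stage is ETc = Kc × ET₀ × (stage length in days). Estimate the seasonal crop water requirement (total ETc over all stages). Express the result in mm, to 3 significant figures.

482 mm

initial: 0.44 × 4.42 × 50 = 97.24 mm
mid-season: 1.23 × 6.04 × 40 = 297.17 mm
late-season: 0.74 × 2.37 × 50 = 87.69 mm
Seasonal total = 482.10 mm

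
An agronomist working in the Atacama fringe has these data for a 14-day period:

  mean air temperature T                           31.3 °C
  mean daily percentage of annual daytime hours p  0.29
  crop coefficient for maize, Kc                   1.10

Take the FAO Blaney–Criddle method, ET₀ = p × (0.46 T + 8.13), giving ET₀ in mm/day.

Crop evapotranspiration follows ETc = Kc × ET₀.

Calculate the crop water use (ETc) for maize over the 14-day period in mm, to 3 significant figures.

ET₀ = 0.29 × (0.46 × 31.3 + 8.13) = 0.29 × 22.528 = 6.5331 mm/d
ETc = Kc × ET₀ = 1.10 × 6.5331 = 7.1864 mm/d
Over 14 days: 7.1864 × 14 = 100.610 mm

101 mm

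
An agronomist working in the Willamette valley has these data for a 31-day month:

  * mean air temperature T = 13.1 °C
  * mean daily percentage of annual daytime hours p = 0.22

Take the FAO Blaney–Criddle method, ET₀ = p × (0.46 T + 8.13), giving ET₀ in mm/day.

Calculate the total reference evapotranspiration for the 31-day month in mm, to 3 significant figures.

96.5 mm

ET₀ = 0.22 × (0.46 × 13.1 + 8.13) = 0.22 × 14.156 = 3.1143 mm/d
Monthly total = 3.1143 × 31 = 96.543 mm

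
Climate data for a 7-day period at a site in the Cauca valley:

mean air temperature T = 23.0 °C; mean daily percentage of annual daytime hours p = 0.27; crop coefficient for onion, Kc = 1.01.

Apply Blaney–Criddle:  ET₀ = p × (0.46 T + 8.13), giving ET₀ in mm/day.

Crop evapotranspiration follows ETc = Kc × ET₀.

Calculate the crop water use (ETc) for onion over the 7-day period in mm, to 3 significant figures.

35.7 mm

ET₀ = 0.27 × (0.46 × 23.0 + 8.13) = 0.27 × 18.710 = 5.0517 mm/d
ETc = Kc × ET₀ = 1.01 × 5.0517 = 5.1022 mm/d
Over 7 days: 5.1022 × 7 = 35.715 mm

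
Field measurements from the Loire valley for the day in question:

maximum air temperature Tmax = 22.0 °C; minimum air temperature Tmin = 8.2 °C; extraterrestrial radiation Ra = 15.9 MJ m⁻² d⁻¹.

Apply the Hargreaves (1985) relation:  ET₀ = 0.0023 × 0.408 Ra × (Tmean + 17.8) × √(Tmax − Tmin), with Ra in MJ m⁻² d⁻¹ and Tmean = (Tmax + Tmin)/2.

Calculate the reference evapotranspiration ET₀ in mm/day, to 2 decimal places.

1.82 mm/day

Tmean = (22.0 + 8.2)/2 = 15.10 °C
0.408 Ra = 0.408 × 15.9 = 6.4872 mm/d equivalent
ET₀ = 0.0023 × 6.4872 × (15.10 + 17.8) × √13.8 = 0.0023 × 6.4872 × 32.90 × 3.7148 = 1.8235 mm/d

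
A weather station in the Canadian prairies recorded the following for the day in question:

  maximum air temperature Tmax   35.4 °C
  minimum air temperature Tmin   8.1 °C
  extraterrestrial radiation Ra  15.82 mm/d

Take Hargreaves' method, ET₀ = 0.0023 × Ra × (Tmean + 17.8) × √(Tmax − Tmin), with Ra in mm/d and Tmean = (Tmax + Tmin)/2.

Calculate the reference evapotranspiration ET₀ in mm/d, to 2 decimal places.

Tmean = (35.4 + 8.1)/2 = 21.75 °C
ET₀ = 0.0023 × 15.82 × (21.75 + 17.8) × √27.3 = 0.0023 × 15.82 × 39.55 × 5.2249 = 7.5190 mm/d

7.52 mm/d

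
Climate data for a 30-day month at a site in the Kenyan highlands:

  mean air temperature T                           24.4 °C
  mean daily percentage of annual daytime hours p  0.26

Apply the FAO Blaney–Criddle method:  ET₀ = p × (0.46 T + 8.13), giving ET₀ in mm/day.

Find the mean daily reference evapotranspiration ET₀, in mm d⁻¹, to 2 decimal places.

ET₀ = 0.26 × (0.46 × 24.4 + 8.13) = 0.26 × 19.354 = 5.0320 mm/d

5.03 mm d⁻¹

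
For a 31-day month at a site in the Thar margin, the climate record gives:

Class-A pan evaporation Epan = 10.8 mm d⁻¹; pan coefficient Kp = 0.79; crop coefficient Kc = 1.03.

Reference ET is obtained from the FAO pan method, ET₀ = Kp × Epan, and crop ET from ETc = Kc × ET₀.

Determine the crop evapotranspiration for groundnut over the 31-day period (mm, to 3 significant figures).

ET₀ = 0.79 × 10.8 = 8.5320 mm/d
ETc = Kc × ET₀ = 1.03 × 8.5320 = 8.7880 mm/d
Over 31 days: 8.7880 × 31 = 272.428 mm

272 mm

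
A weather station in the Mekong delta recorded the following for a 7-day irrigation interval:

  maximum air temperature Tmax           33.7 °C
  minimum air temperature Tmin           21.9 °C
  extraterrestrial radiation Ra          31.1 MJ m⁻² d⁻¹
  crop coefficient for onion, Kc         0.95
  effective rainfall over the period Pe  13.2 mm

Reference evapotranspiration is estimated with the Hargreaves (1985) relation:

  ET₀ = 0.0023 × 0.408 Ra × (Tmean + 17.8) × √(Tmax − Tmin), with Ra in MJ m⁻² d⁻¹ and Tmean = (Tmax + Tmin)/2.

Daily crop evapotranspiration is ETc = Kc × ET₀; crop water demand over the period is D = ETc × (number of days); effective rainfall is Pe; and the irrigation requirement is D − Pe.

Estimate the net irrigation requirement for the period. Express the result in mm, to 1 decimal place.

17.2 mm

Tmean = (33.7 + 21.9)/2 = 27.80 °C
0.408 Ra = 0.408 × 31.1 = 12.6888 mm/d equivalent
ET₀ = 0.0023 × 12.6888 × (27.80 + 17.8) × √11.8 = 0.0023 × 12.6888 × 45.60 × 3.4351 = 4.5714 mm/d
ETc = Kc × ET₀ = 0.95 × 4.5714 = 4.3428 mm/d
Crop demand D = ETc × 7 d = 4.3428 × 7 = 30.400 mm
D − Pe = 30.400 − 13.2 = 17.200 mm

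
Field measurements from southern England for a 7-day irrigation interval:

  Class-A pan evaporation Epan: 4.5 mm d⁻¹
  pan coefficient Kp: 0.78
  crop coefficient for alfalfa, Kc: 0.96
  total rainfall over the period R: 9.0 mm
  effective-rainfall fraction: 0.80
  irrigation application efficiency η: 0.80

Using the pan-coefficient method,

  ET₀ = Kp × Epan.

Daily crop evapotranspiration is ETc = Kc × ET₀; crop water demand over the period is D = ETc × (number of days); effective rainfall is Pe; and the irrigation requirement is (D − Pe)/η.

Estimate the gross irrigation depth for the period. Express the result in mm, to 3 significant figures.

ET₀ = 0.78 × 4.5 = 3.5100 mm/d
ETc = Kc × ET₀ = 0.96 × 3.5100 = 3.3696 mm/d
Crop demand D = ETc × 7 d = 3.3696 × 7 = 23.587 mm
Pe = 0.80 × 9.0 = 7.200 mm
D − Pe = 23.587 − 7.200 = 16.387 mm
Gross irrigation = 16.387 / 0.80 = 20.484 mm

20.5 mm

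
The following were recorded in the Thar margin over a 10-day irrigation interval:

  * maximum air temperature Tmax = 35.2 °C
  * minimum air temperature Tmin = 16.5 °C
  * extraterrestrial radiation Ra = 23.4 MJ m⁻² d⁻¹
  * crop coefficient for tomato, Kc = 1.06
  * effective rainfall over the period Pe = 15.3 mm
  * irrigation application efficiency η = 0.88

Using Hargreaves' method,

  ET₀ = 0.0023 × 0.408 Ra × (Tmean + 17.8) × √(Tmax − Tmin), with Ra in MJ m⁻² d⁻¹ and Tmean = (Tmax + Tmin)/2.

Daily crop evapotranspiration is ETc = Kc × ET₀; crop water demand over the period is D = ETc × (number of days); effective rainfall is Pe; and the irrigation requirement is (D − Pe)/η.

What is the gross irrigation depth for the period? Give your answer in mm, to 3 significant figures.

Tmean = (35.2 + 16.5)/2 = 25.85 °C
0.408 Ra = 0.408 × 23.4 = 9.5472 mm/d equivalent
ET₀ = 0.0023 × 9.5472 × (25.85 + 17.8) × √18.7 = 0.0023 × 9.5472 × 43.65 × 4.3243 = 4.1448 mm/d
ETc = Kc × ET₀ = 1.06 × 4.1448 = 4.3935 mm/d
Crop demand D = ETc × 10 d = 4.3935 × 10 = 43.935 mm
D − Pe = 43.935 − 15.3 = 28.635 mm
Gross irrigation = 28.635 / 0.88 = 32.540 mm

32.5 mm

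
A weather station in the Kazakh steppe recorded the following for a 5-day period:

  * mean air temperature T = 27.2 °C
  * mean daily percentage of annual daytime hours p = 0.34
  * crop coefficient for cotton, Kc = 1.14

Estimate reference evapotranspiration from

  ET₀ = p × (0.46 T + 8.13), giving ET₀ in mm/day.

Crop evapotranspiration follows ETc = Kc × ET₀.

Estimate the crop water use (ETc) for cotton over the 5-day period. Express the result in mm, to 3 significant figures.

ET₀ = 0.34 × (0.46 × 27.2 + 8.13) = 0.34 × 20.642 = 7.0183 mm/d
ETc = Kc × ET₀ = 1.14 × 7.0183 = 8.0009 mm/d
Over 5 days: 8.0009 × 5 = 40.005 mm

40.0 mm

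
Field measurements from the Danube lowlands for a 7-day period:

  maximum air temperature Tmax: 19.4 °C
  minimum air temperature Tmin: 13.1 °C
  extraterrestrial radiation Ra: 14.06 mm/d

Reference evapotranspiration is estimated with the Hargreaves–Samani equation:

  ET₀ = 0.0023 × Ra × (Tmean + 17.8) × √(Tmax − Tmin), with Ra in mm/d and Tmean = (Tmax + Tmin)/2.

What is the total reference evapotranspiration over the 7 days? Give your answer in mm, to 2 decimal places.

19.35 mm

Tmean = (19.4 + 13.1)/2 = 16.25 °C
ET₀ = 0.0023 × 14.06 × (16.25 + 17.8) × √6.3 = 0.0023 × 14.06 × 34.05 × 2.5100 = 2.7638 mm/d
Over 7 days: 2.7638 × 7 = 19.347 mm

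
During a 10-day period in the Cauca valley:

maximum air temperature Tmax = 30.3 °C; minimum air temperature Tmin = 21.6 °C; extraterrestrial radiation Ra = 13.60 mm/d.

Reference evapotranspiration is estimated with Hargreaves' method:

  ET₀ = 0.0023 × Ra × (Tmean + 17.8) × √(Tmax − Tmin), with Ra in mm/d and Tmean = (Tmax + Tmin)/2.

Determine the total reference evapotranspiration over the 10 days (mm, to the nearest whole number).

40 mm

Tmean = (30.3 + 21.6)/2 = 25.95 °C
ET₀ = 0.0023 × 13.60 × (25.95 + 17.8) × √8.7 = 0.0023 × 13.60 × 43.75 × 2.9496 = 4.0365 mm/d
Over 10 days: 4.0365 × 10 = 40.365 mm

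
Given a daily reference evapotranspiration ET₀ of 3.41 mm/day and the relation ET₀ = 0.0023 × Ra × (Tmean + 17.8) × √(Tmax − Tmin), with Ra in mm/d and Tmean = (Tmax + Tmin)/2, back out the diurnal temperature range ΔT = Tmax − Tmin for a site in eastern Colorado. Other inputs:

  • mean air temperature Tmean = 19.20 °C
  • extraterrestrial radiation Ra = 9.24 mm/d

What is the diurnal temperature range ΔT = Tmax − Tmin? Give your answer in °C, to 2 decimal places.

18.81 °C

√ΔT = ET₀ / [0.0023 × Ra × (Tmean+17.8)] = 3.41 / (0.0023 × 9.24 × 37.00) = 4.3366
ΔT = 4.3366² = 18.806 °C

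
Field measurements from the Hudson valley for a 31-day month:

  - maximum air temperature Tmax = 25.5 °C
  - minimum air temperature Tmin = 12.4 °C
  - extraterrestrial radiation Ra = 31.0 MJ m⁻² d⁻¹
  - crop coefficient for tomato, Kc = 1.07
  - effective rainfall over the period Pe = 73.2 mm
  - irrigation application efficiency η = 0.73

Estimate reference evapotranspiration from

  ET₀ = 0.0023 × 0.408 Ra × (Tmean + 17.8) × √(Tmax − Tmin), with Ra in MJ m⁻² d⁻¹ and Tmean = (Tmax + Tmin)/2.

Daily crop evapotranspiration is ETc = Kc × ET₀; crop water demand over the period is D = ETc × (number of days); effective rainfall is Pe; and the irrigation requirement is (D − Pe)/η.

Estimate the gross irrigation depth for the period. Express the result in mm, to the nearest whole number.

76 mm

Tmean = (25.5 + 12.4)/2 = 18.95 °C
0.408 Ra = 0.408 × 31.0 = 12.6480 mm/d equivalent
ET₀ = 0.0023 × 12.6480 × (18.95 + 17.8) × √13.1 = 0.0023 × 12.6480 × 36.75 × 3.6194 = 3.8694 mm/d
ETc = Kc × ET₀ = 1.07 × 3.8694 = 4.1403 mm/d
Crop demand D = ETc × 31 d = 4.1403 × 31 = 128.349 mm
D − Pe = 128.349 − 73.2 = 55.149 mm
Gross irrigation = 55.149 / 0.73 = 75.547 mm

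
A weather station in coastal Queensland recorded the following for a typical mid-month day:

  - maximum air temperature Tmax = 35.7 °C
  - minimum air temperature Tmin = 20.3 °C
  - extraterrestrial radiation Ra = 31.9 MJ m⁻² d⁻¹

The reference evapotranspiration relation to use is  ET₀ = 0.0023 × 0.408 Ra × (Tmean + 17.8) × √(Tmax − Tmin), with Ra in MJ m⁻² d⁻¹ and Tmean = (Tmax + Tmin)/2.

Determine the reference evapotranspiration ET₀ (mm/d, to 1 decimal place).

Tmean = (35.7 + 20.3)/2 = 28.00 °C
0.408 Ra = 0.408 × 31.9 = 13.0152 mm/d equivalent
ET₀ = 0.0023 × 13.0152 × (28.00 + 17.8) × √15.4 = 0.0023 × 13.0152 × 45.80 × 3.9243 = 5.3803 mm/d

5.4 mm/d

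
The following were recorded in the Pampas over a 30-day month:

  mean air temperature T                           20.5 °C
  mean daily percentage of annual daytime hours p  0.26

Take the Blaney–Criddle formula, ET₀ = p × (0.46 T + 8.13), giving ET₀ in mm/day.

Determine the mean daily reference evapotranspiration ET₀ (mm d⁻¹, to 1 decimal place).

ET₀ = 0.26 × (0.46 × 20.5 + 8.13) = 0.26 × 17.560 = 4.5656 mm/d

4.6 mm d⁻¹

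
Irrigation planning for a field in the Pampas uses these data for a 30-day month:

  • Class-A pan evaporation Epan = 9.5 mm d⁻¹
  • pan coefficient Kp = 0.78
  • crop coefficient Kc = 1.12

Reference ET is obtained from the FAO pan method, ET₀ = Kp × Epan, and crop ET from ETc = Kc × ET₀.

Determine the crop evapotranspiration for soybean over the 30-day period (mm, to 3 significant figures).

249 mm

ET₀ = 0.78 × 9.5 = 7.4100 mm/d
ETc = Kc × ET₀ = 1.12 × 7.4100 = 8.2992 mm/d
Over 30 days: 8.2992 × 30 = 248.976 mm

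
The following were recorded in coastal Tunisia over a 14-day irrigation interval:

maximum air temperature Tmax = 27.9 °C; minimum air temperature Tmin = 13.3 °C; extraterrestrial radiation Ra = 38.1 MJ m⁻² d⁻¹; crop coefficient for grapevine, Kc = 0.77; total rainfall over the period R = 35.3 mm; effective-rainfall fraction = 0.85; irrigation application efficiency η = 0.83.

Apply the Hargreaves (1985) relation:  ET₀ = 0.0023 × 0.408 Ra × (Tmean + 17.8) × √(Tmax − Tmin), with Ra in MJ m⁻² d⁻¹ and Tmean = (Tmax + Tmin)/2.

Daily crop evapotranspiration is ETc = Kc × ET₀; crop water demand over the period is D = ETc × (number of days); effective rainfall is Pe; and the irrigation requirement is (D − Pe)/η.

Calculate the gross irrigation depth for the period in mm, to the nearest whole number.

Tmean = (27.9 + 13.3)/2 = 20.60 °C
0.408 Ra = 0.408 × 38.1 = 15.5448 mm/d equivalent
ET₀ = 0.0023 × 15.5448 × (20.60 + 17.8) × √14.6 = 0.0023 × 15.5448 × 38.40 × 3.8210 = 5.2459 mm/d
ETc = Kc × ET₀ = 0.77 × 5.2459 = 4.0393 mm/d
Crop demand D = ETc × 14 d = 4.0393 × 14 = 56.550 mm
Pe = 0.85 × 35.3 = 30.005 mm
D − Pe = 56.550 − 30.005 = 26.545 mm
Gross irrigation = 26.545 / 0.83 = 31.982 mm

32 mm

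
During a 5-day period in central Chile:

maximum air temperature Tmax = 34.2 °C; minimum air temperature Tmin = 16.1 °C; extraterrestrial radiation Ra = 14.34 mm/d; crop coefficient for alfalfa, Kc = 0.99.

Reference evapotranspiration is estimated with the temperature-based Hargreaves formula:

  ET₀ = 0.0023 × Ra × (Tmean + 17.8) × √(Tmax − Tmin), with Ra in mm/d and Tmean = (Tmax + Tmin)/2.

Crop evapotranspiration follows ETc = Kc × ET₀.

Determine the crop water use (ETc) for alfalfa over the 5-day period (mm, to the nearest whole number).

Tmean = (34.2 + 16.1)/2 = 25.15 °C
ET₀ = 0.0023 × 14.34 × (25.15 + 17.8) × √18.1 = 0.0023 × 14.34 × 42.95 × 4.2544 = 6.0267 mm/d
ETc = Kc × ET₀ = 0.99 × 6.0267 = 5.9664 mm/d
Over 5 days: 5.9664 × 5 = 29.832 mm

30 mm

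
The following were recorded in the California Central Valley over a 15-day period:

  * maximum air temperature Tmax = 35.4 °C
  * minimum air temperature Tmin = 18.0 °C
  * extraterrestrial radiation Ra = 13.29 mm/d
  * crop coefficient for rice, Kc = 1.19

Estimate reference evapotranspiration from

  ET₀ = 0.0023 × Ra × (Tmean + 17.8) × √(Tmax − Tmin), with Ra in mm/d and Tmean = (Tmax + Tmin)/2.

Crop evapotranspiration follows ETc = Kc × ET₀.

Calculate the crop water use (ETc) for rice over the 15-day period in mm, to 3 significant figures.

101 mm

Tmean = (35.4 + 18.0)/2 = 26.70 °C
ET₀ = 0.0023 × 13.29 × (26.70 + 17.8) × √17.4 = 0.0023 × 13.29 × 44.50 × 4.1713 = 5.6739 mm/d
ETc = Kc × ET₀ = 1.19 × 5.6739 = 6.7519 mm/d
Over 15 days: 6.7519 × 15 = 101.279 mm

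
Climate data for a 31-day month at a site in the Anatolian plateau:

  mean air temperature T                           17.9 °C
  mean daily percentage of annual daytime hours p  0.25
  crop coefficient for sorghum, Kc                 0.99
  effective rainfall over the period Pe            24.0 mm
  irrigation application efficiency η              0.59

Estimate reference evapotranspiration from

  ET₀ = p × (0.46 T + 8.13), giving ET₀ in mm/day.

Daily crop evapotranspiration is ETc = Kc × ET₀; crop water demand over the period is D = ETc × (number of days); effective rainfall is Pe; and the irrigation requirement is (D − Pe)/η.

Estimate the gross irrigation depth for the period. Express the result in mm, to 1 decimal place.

172.1 mm

ET₀ = 0.25 × (0.46 × 17.9 + 8.13) = 0.25 × 16.364 = 4.0910 mm/d
ETc = Kc × ET₀ = 0.99 × 4.0910 = 4.0501 mm/d
Crop demand D = ETc × 31 d = 4.0501 × 31 = 125.553 mm
D − Pe = 125.553 − 24.0 = 101.553 mm
Gross irrigation = 101.553 / 0.59 = 172.124 mm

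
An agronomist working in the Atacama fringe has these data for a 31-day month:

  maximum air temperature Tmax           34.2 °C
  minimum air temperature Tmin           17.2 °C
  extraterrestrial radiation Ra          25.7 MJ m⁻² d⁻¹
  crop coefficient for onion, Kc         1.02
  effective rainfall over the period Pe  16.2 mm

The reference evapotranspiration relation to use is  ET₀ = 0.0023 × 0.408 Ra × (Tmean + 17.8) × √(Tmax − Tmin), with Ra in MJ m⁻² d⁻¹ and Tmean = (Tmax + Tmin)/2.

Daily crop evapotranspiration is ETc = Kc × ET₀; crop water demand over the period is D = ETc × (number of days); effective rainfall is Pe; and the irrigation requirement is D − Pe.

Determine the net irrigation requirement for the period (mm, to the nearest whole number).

Tmean = (34.2 + 17.2)/2 = 25.70 °C
0.408 Ra = 0.408 × 25.7 = 10.4856 mm/d equivalent
ET₀ = 0.0023 × 10.4856 × (25.70 + 17.8) × √17.0 = 0.0023 × 10.4856 × 43.50 × 4.1231 = 4.3255 mm/d
ETc = Kc × ET₀ = 1.02 × 4.3255 = 4.4120 mm/d
Crop demand D = ETc × 31 d = 4.4120 × 31 = 136.772 mm
D − Pe = 136.772 − 16.2 = 120.572 mm

121 mm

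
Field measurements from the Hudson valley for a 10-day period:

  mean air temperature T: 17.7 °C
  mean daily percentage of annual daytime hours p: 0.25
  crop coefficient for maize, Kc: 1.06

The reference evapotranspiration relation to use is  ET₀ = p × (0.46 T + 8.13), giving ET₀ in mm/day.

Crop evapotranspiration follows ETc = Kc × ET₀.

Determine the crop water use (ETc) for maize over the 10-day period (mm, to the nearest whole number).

ET₀ = 0.25 × (0.46 × 17.7 + 8.13) = 0.25 × 16.272 = 4.0680 mm/d
ETc = Kc × ET₀ = 1.06 × 4.0680 = 4.3121 mm/d
Over 10 days: 4.3121 × 10 = 43.121 mm

43 mm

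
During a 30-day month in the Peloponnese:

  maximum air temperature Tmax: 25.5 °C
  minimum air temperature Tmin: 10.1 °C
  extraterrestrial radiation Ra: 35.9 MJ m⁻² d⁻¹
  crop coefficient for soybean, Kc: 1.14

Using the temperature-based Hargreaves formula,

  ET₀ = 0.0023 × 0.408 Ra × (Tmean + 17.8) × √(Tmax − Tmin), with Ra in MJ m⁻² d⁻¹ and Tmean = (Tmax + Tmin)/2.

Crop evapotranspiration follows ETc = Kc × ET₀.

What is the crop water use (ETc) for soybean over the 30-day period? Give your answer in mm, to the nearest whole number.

161 mm

Tmean = (25.5 + 10.1)/2 = 17.80 °C
0.408 Ra = 0.408 × 35.9 = 14.6472 mm/d equivalent
ET₀ = 0.0023 × 14.6472 × (17.80 + 17.8) × √15.4 = 0.0023 × 14.6472 × 35.60 × 3.9243 = 4.7065 mm/d
ETc = Kc × ET₀ = 1.14 × 4.7065 = 5.3654 mm/d
Over 30 days: 5.3654 × 30 = 160.962 mm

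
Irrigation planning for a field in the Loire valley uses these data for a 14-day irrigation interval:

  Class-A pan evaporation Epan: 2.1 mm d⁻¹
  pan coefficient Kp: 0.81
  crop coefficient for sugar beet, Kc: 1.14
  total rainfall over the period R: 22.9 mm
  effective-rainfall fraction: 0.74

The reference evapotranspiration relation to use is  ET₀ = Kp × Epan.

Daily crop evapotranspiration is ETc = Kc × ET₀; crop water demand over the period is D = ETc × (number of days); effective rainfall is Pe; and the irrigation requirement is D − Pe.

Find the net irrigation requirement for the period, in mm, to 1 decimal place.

ET₀ = 0.81 × 2.1 = 1.7010 mm/d
ETc = Kc × ET₀ = 1.14 × 1.7010 = 1.9391 mm/d
Crop demand D = ETc × 14 d = 1.9391 × 14 = 27.147 mm
Pe = 0.74 × 22.9 = 16.946 mm
D − Pe = 27.147 − 16.946 = 10.201 mm

10.2 mm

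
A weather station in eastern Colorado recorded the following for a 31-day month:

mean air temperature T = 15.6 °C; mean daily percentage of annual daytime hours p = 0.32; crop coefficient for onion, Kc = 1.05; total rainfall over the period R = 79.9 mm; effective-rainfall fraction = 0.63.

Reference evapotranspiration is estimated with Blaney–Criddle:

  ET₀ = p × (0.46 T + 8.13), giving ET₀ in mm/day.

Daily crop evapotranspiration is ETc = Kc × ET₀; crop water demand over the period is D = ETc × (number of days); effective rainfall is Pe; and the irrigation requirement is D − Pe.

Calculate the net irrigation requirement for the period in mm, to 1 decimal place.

109.1 mm

ET₀ = 0.32 × (0.46 × 15.6 + 8.13) = 0.32 × 15.306 = 4.8979 mm/d
ETc = Kc × ET₀ = 1.05 × 4.8979 = 5.1428 mm/d
Crop demand D = ETc × 31 d = 5.1428 × 31 = 159.427 mm
Pe = 0.63 × 79.9 = 50.337 mm
D − Pe = 159.427 − 50.337 = 109.090 mm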